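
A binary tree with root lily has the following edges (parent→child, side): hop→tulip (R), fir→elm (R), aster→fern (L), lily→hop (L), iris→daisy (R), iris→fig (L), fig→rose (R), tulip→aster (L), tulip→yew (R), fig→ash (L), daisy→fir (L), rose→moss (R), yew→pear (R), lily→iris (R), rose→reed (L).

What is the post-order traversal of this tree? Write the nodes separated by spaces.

fern aster pear yew tulip hop ash reed moss rose fig elm fir daisy iris lily

Post-order visits the left subtree, then the right subtree, then the node.
At lily: go left to hop.
  At hop: no left child.
  At hop: go right to tulip.
    At tulip: go left to aster.
      At aster: go left to fern.
        fern is a leaf — visit fern.
      At aster: no right child.
      Visit aster.
    At tulip: go right to yew.
      At yew: no left child.
      At yew: go right to pear.
        pear is a leaf — visit pear.
      Visit yew.
    Visit tulip.
  Visit hop.
At lily: go right to iris.
  At iris: go left to fig.
    At fig: go left to ash.
      ash is a leaf — visit ash.
    At fig: go right to rose.
      At rose: go left to reed.
        reed is a leaf — visit reed.
      At rose: go right to moss.
        moss is a leaf — visit moss.
      Visit rose.
    Visit fig.
  At iris: go right to daisy.
    At daisy: go left to fir.
      At fir: no left child.
      At fir: go right to elm.
        elm is a leaf — visit elm.
      Visit fir.
    At daisy: no right child.
    Visit daisy.
  Visit iris.
Visit lily.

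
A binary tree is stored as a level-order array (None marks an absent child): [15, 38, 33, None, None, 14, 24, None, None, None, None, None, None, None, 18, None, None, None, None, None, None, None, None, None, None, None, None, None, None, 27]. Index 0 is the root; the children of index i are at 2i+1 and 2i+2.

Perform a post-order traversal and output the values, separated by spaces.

Post-order visits the left subtree, then the right subtree, then the node.
At 15: go left to 38.
  38 is a leaf — visit 38.
At 15: go right to 33.
  At 33: go left to 14.
    14 is a leaf — visit 14.
  At 33: go right to 24.
    At 24: no left child.
    At 24: go right to 18.
      At 18: go left to 27.
        27 is a leaf — visit 27.
      At 18: no right child.
      Visit 18.
    Visit 24.
  Visit 33.
Visit 15.

38 14 27 18 24 33 15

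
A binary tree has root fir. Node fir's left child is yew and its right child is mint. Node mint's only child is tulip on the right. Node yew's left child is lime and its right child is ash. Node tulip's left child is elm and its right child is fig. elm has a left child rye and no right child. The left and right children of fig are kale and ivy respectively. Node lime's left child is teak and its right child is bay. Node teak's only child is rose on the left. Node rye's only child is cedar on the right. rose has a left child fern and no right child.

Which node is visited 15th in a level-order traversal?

fern

Level-order visits nodes level by level from the root, left to right within each level.
Level 0: fir
Level 1: yew, mint
Level 2: lime, ash, tulip
Level 3: teak, bay, elm, fig
Level 4: rose, rye, kale, ivy
Level 5: fern, cedar
Full level-order sequence: fir, yew, mint, lime, ash, tulip, teak, bay, elm, fig, rose, rye, kale, ivy, fern, cedar.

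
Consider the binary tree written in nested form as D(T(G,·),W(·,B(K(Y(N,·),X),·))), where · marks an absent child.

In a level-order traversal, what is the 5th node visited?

B

Level-order visits nodes level by level from the root, left to right within each level.
Level 0: D
Level 1: T, W
Level 2: G, B
Level 3: K
Level 4: Y, X
Level 5: N
Full level-order sequence: D, T, W, G, B, K, Y, X, N.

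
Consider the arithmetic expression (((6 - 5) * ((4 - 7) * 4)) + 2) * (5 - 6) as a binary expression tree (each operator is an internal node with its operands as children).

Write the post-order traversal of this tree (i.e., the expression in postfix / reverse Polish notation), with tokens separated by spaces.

6 5 - 4 7 - 4 * * 2 + 5 6 - *

Post-order on an expression tree gives postfix notation: for each operator, emit left operand, right operand, then the operator.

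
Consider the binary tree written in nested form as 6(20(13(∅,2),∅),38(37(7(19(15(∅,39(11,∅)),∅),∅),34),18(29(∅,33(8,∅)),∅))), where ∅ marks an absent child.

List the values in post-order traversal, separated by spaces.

2 13 20 11 39 15 19 7 34 37 8 33 29 18 38 6

Post-order visits the left subtree, then the right subtree, then the node.
At 6: go left to 20.
  At 20: go left to 13.
    At 13: no left child.
    At 13: go right to 2.
      2 is a leaf — visit 2.
    Visit 13.
  At 20: no right child.
  Visit 20.
At 6: go right to 38.
  At 38: go left to 37.
    At 37: go left to 7.
      At 7: go left to 19.
        At 19: go left to 15.
          At 15: no left child.
          At 15: go right to 39.
            At 39: go left to 11.
              11 is a leaf — visit 11.
            At 39: no right child.
            Visit 39.
          Visit 15.
        At 19: no right child.
        Visit 19.
      At 7: no right child.
      Visit 7.
    At 37: go right to 34.
      34 is a leaf — visit 34.
    Visit 37.
  At 38: go right to 18.
    At 18: go left to 29.
      At 29: no left child.
      At 29: go right to 33.
        At 33: go left to 8.
          8 is a leaf — visit 8.
        At 33: no right child.
        Visit 33.
      Visit 29.
    At 18: no right child.
    Visit 18.
  Visit 38.
Visit 6.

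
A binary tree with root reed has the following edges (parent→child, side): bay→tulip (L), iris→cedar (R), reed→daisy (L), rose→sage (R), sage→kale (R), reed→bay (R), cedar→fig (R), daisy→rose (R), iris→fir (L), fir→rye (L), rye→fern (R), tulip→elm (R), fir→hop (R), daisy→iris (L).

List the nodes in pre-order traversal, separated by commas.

reed, daisy, iris, fir, rye, fern, hop, cedar, fig, rose, sage, kale, bay, tulip, elm

Pre-order visits the node, then its left subtree, then its right subtree.
Visit reed.
At reed: go left to daisy.
  Visit daisy.
  At daisy: go left to iris.
    Visit iris.
    At iris: go left to fir.
      Visit fir.
      At fir: go left to rye.
        Visit rye.
        At rye: no left child.
        At rye: go right to fern.
          fern is a leaf — visit fern.
      At fir: go right to hop.
        hop is a leaf — visit hop.
    At iris: go right to cedar.
      Visit cedar.
      At cedar: no left child.
      At cedar: go right to fig.
        fig is a leaf — visit fig.
  At daisy: go right to rose.
    Visit rose.
    At rose: no left child.
    At rose: go right to sage.
      Visit sage.
      At sage: no left child.
      At sage: go right to kale.
        kale is a leaf — visit kale.
At reed: go right to bay.
  Visit bay.
  At bay: go left to tulip.
    Visit tulip.
    At tulip: no left child.
    At tulip: go right to elm.
      elm is a leaf — visit elm.
  At bay: no right child.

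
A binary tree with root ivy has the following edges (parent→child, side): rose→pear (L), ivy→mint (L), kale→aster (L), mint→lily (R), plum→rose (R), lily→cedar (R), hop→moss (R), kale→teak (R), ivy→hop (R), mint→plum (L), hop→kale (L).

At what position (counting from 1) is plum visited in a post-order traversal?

3

Post-order visits the left subtree, then the right subtree, then the node.
At ivy: go left to mint.
  At mint: go left to plum.
    At plum: no left child.
    At plum: go right to rose.
      At rose: go left to pear.
        pear is a leaf — visit pear.
      At rose: no right child.
      Visit rose.
    Visit plum.
  At mint: go right to lily.
    At lily: no left child.
    At lily: go right to cedar.
      cedar is a leaf — visit cedar.
    Visit lily.
  Visit mint.
At ivy: go right to hop.
  At hop: go left to kale.
    At kale: go left to aster.
      aster is a leaf — visit aster.
    At kale: go right to teak.
      teak is a leaf — visit teak.
    Visit kale.
  At hop: go right to moss.
    moss is a leaf — visit moss.
  Visit hop.
Visit ivy.
Full post-order sequence: pear, rose, plum, cedar, lily, mint, aster, teak, kale, moss, hop, ivy.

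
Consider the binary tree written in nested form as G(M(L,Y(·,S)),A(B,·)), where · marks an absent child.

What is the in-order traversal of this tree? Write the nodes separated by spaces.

L M Y S G B A

In-order visits the left subtree, then the node, then the right subtree.
At G: go left to M.
  At M: go left to L.
    L is a leaf — visit L.
  Visit M.
  At M: go right to Y.
    At Y: no left child.
    Visit Y.
    At Y: go right to S.
      S is a leaf — visit S.
Visit G.
At G: go right to A.
  At A: go left to B.
    B is a leaf — visit B.
  Visit A.
  At A: no right child.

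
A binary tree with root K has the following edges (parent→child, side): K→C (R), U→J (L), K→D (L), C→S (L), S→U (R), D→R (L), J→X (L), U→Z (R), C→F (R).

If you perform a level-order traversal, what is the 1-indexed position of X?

10

Level-order visits nodes level by level from the root, left to right within each level.
Level 0: K
Level 1: D, C
Level 2: R, S, F
Level 3: U
Level 4: J, Z
Level 5: X
Full level-order sequence: K, D, C, R, S, F, U, J, Z, X.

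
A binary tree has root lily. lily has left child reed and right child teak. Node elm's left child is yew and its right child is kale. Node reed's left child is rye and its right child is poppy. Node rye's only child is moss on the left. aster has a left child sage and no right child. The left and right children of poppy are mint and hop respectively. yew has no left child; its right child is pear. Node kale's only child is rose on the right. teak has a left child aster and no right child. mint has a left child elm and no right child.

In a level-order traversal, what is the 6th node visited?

aster

Level-order visits nodes level by level from the root, left to right within each level.
Level 0: lily
Level 1: reed, teak
Level 2: rye, poppy, aster
Level 3: moss, mint, hop, sage
Level 4: elm
Level 5: yew, kale
Level 6: pear, rose
Full level-order sequence: lily, reed, teak, rye, poppy, aster, moss, mint, hop, sage, elm, yew, kale, pear, rose.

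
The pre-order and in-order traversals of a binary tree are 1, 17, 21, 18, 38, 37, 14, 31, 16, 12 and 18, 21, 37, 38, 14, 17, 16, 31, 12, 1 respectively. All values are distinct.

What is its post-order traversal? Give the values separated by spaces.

18 37 14 38 21 16 12 31 17 1

The first element of pre-order is the root; it splits in-order into left and right subtrees.
Root 1: left subtree has 9 nodes {18, 21, 37, 38, 14, 17, 16, 31, 12}, right has 0 { }.
  Root 17: left subtree has 5 nodes {18, 21, 37, 38, 14}, right has 3 {16, 31, 12}.
    Root 21: left subtree has 1 node {18}, right has 3 {37, 38, 14}.
      Root 38: left subtree has 1 node {37}, right has 1 {14}.
    Root 31: left subtree has 1 node {16}, right has 1 {12}.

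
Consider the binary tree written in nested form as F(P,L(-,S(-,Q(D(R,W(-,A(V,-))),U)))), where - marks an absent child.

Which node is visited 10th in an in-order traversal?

Q

In-order visits the left subtree, then the node, then the right subtree.
At F: go left to P.
  P is a leaf — visit P.
Visit F.
At F: go right to L.
  At L: no left child.
  Visit L.
  At L: go right to S.
    At S: no left child.
    Visit S.
    At S: go right to Q.
      At Q: go left to D.
        At D: go left to R.
          R is a leaf — visit R.
        Visit D.
        At D: go right to W.
          At W: no left child.
          Visit W.
          At W: go right to A.
            At A: go left to V.
              V is a leaf — visit V.
            Visit A.
            At A: no right child.
      Visit Q.
      At Q: go right to U.
        U is a leaf — visit U.
Full in-order sequence: P, F, L, S, R, D, W, V, A, Q, U.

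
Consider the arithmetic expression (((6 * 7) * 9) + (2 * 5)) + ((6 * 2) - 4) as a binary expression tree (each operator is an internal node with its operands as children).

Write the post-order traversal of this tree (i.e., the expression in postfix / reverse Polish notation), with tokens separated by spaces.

Post-order on an expression tree gives postfix notation: for each operator, emit left operand, right operand, then the operator.

6 7 * 9 * 2 5 * + 6 2 * 4 - +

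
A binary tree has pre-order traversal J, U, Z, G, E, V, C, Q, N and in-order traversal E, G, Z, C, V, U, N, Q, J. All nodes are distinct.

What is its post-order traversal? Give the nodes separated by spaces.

The first element of pre-order is the root; it splits in-order into left and right subtrees.
Root J: left subtree has 8 nodes {E, G, Z, C, V, U, N, Q}, right has 0 { }.
  Root U: left subtree has 5 nodes {E, G, Z, C, V}, right has 2 {N, Q}.
    Root Z: left subtree has 2 nodes {E, G}, right has 2 {C, V}.
      Root G: left subtree has 1 node {E}, right has 0 { }.
      Root V: left subtree has 1 node {C}, right has 0 { }.
    Root Q: left subtree has 1 node {N}, right has 0 { }.

E G C V Z N Q U J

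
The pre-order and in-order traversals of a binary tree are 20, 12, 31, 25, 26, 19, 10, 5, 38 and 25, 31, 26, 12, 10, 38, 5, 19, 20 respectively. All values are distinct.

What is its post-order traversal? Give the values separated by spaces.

25 26 31 38 5 10 19 12 20

The first element of pre-order is the root; it splits in-order into left and right subtrees.
Root 20: left subtree has 8 nodes {25, 31, 26, 12, 10, 38, 5, 19}, right has 0 { }.
  Root 12: left subtree has 3 nodes {25, 31, 26}, right has 4 {10, 38, 5, 19}.
    Root 31: left subtree has 1 node {25}, right has 1 {26}.
    Root 19: left subtree has 3 nodes {10, 38, 5}, right has 0 { }.
      Root 10: left subtree has 0 nodes { }, right has 2 {38, 5}.
        Root 5: left subtree has 1 node {38}, right has 0 { }.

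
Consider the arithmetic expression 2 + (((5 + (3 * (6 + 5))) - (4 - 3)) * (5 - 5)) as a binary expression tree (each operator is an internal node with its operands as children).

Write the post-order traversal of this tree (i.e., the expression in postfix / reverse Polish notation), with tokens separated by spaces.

2 5 3 6 5 + * + 4 3 - - 5 5 - * +

Post-order on an expression tree gives postfix notation: for each operator, emit left operand, right operand, then the operator.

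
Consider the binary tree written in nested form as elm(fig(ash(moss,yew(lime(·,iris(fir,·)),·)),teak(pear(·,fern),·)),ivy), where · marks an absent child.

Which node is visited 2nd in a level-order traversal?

Level-order visits nodes level by level from the root, left to right within each level.
Level 0: elm
Level 1: fig, ivy
Level 2: ash, teak
Level 3: moss, yew, pear
Level 4: lime, fern
Level 5: iris
Level 6: fir
Full level-order sequence: elm, fig, ivy, ash, teak, moss, yew, pear, lime, fern, iris, fir.

fig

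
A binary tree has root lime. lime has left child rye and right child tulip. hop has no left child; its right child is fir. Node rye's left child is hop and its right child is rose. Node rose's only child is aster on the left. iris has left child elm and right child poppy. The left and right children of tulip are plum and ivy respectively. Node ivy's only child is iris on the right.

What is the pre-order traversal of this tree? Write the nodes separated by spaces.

Pre-order visits the node, then its left subtree, then its right subtree.
Visit lime.
At lime: go left to rye.
  Visit rye.
  At rye: go left to hop.
    Visit hop.
    At hop: no left child.
    At hop: go right to fir.
      fir is a leaf — visit fir.
  At rye: go right to rose.
    Visit rose.
    At rose: go left to aster.
      aster is a leaf — visit aster.
    At rose: no right child.
At lime: go right to tulip.
  Visit tulip.
  At tulip: go left to plum.
    plum is a leaf — visit plum.
  At tulip: go right to ivy.
    Visit ivy.
    At ivy: no left child.
    At ivy: go right to iris.
      Visit iris.
      At iris: go left to elm.
        elm is a leaf — visit elm.
      At iris: go right to poppy.
        poppy is a leaf — visit poppy.

lime rye hop fir rose aster tulip plum ivy iris elm poppy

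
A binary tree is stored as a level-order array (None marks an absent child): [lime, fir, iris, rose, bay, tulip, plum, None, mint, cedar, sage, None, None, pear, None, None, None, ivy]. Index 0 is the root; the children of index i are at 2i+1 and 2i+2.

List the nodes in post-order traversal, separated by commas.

ivy, mint, rose, cedar, sage, bay, fir, tulip, pear, plum, iris, lime

Post-order visits the left subtree, then the right subtree, then the node.
At lime: go left to fir.
  At fir: go left to rose.
    At rose: no left child.
    At rose: go right to mint.
      At mint: go left to ivy.
        ivy is a leaf — visit ivy.
      At mint: no right child.
      Visit mint.
    Visit rose.
  At fir: go right to bay.
    At bay: go left to cedar.
      cedar is a leaf — visit cedar.
    At bay: go right to sage.
      sage is a leaf — visit sage.
    Visit bay.
  Visit fir.
At lime: go right to iris.
  At iris: go left to tulip.
    tulip is a leaf — visit tulip.
  At iris: go right to plum.
    At plum: go left to pear.
      pear is a leaf — visit pear.
    At plum: no right child.
    Visit plum.
  Visit iris.
Visit lime.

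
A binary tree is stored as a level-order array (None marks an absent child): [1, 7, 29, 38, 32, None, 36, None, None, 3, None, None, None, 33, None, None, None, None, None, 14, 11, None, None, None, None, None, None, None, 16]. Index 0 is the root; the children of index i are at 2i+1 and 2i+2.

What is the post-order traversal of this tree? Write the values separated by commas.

Post-order visits the left subtree, then the right subtree, then the node.
At 1: go left to 7.
  At 7: go left to 38.
    38 is a leaf — visit 38.
  At 7: go right to 32.
    At 32: go left to 3.
      At 3: go left to 14.
        14 is a leaf — visit 14.
      At 3: go right to 11.
        11 is a leaf — visit 11.
      Visit 3.
    At 32: no right child.
    Visit 32.
  Visit 7.
At 1: go right to 29.
  At 29: no left child.
  At 29: go right to 36.
    At 36: go left to 33.
      At 33: no left child.
      At 33: go right to 16.
        16 is a leaf — visit 16.
      Visit 33.
    At 36: no right child.
    Visit 36.
  Visit 29.
Visit 1.

38, 14, 11, 3, 32, 7, 16, 33, 36, 29, 1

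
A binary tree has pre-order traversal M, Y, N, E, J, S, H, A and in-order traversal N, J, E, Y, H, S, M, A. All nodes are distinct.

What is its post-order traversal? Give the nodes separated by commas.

J, E, N, H, S, Y, A, M

The first element of pre-order is the root; it splits in-order into left and right subtrees.
Root M: left subtree has 6 nodes {N, J, E, Y, H, S}, right has 1 {A}.
  Root Y: left subtree has 3 nodes {N, J, E}, right has 2 {H, S}.
    Root N: left subtree has 0 nodes { }, right has 2 {J, E}.
      Root E: left subtree has 1 node {J}, right has 0 { }.
    Root S: left subtree has 1 node {H}, right has 0 { }.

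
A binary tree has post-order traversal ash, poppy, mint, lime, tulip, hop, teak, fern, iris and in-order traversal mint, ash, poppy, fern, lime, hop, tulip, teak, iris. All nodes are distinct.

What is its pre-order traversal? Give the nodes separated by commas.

iris, fern, mint, poppy, ash, teak, hop, lime, tulip

The last element of post-order is the root; it splits in-order into left and right subtrees.
Root iris: left subtree has 8 nodes {mint, ash, poppy, fern, lime, hop, tulip, teak}, right has 0 { }.
  Root fern: left subtree has 3 nodes {mint, ash, poppy}, right has 4 {lime, hop, tulip, teak}.
    Root mint: left subtree has 0 nodes { }, right has 2 {ash, poppy}.
      Root poppy: left subtree has 1 node {ash}, right has 0 { }.
    Root teak: left subtree has 3 nodes {lime, hop, tulip}, right has 0 { }.
      Root hop: left subtree has 1 node {lime}, right has 1 {tulip}.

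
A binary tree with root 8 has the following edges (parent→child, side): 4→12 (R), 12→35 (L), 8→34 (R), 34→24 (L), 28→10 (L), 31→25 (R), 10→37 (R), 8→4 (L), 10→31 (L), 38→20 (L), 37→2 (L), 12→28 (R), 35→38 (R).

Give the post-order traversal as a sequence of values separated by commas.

20, 38, 35, 25, 31, 2, 37, 10, 28, 12, 4, 24, 34, 8

Post-order visits the left subtree, then the right subtree, then the node.
At 8: go left to 4.
  At 4: no left child.
  At 4: go right to 12.
    At 12: go left to 35.
      At 35: no left child.
      At 35: go right to 38.
        At 38: go left to 20.
          20 is a leaf — visit 20.
        At 38: no right child.
        Visit 38.
      Visit 35.
    At 12: go right to 28.
      At 28: go left to 10.
        At 10: go left to 31.
          At 31: no left child.
          At 31: go right to 25.
            25 is a leaf — visit 25.
          Visit 31.
        At 10: go right to 37.
          At 37: go left to 2.
            2 is a leaf — visit 2.
          At 37: no right child.
          Visit 37.
        Visit 10.
      At 28: no right child.
      Visit 28.
    Visit 12.
  Visit 4.
At 8: go right to 34.
  At 34: go left to 24.
    24 is a leaf — visit 24.
  At 34: no right child.
  Visit 34.
Visit 8.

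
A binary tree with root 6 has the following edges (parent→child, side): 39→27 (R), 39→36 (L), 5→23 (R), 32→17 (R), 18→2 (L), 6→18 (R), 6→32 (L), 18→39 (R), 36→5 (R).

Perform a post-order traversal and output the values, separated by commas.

17, 32, 2, 23, 5, 36, 27, 39, 18, 6

Post-order visits the left subtree, then the right subtree, then the node.
At 6: go left to 32.
  At 32: no left child.
  At 32: go right to 17.
    17 is a leaf — visit 17.
  Visit 32.
At 6: go right to 18.
  At 18: go left to 2.
    2 is a leaf — visit 2.
  At 18: go right to 39.
    At 39: go left to 36.
      At 36: no left child.
      At 36: go right to 5.
        At 5: no left child.
        At 5: go right to 23.
          23 is a leaf — visit 23.
        Visit 5.
      Visit 36.
    At 39: go right to 27.
      27 is a leaf — visit 27.
    Visit 39.
  Visit 18.
Visit 6.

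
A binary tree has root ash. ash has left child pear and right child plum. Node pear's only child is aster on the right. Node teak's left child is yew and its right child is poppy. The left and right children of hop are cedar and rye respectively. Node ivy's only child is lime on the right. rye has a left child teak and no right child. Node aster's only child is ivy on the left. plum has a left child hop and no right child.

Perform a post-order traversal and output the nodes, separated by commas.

Post-order visits the left subtree, then the right subtree, then the node.
At ash: go left to pear.
  At pear: no left child.
  At pear: go right to aster.
    At aster: go left to ivy.
      At ivy: no left child.
      At ivy: go right to lime.
        lime is a leaf — visit lime.
      Visit ivy.
    At aster: no right child.
    Visit aster.
  Visit pear.
At ash: go right to plum.
  At plum: go left to hop.
    At hop: go left to cedar.
      cedar is a leaf — visit cedar.
    At hop: go right to rye.
      At rye: go left to teak.
        At teak: go left to yew.
          yew is a leaf — visit yew.
        At teak: go right to poppy.
          poppy is a leaf — visit poppy.
        Visit teak.
      At rye: no right child.
      Visit rye.
    Visit hop.
  At plum: no right child.
  Visit plum.
Visit ash.

lime, ivy, aster, pear, cedar, yew, poppy, teak, rye, hop, plum, ash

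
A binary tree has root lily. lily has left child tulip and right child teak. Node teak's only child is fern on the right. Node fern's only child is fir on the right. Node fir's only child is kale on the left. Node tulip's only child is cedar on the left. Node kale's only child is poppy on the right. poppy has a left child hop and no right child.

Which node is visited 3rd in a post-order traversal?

Post-order visits the left subtree, then the right subtree, then the node.
At lily: go left to tulip.
  At tulip: go left to cedar.
    cedar is a leaf — visit cedar.
  At tulip: no right child.
  Visit tulip.
At lily: go right to teak.
  At teak: no left child.
  At teak: go right to fern.
    At fern: no left child.
    At fern: go right to fir.
      At fir: go left to kale.
        At kale: no left child.
        At kale: go right to poppy.
          At poppy: go left to hop.
            hop is a leaf — visit hop.
          At poppy: no right child.
          Visit poppy.
        Visit kale.
      At fir: no right child.
      Visit fir.
    Visit fern.
  Visit teak.
Visit lily.
Full post-order sequence: cedar, tulip, hop, poppy, kale, fir, fern, teak, lily.

hop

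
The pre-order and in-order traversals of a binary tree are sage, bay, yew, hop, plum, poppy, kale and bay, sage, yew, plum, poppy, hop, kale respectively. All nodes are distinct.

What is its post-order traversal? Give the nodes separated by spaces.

bay poppy plum kale hop yew sage

The first element of pre-order is the root; it splits in-order into left and right subtrees.
Root sage: left subtree has 1 node {bay}, right has 5 {yew, plum, poppy, hop, kale}.
  Root yew: left subtree has 0 nodes { }, right has 4 {plum, poppy, hop, kale}.
    Root hop: left subtree has 2 nodes {plum, poppy}, right has 1 {kale}.
      Root plum: left subtree has 0 nodes { }, right has 1 {poppy}.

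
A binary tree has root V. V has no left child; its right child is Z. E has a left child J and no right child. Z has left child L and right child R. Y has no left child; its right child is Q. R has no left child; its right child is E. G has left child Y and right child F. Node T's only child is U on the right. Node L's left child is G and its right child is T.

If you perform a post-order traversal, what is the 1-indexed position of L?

Post-order visits the left subtree, then the right subtree, then the node.
At V: no left child.
At V: go right to Z.
  At Z: go left to L.
    At L: go left to G.
      At G: go left to Y.
        At Y: no left child.
        At Y: go right to Q.
          Q is a leaf — visit Q.
        Visit Y.
      At G: go right to F.
        F is a leaf — visit F.
      Visit G.
    At L: go right to T.
      At T: no left child.
      At T: go right to U.
        U is a leaf — visit U.
      Visit T.
    Visit L.
  At Z: go right to R.
    At R: no left child.
    At R: go right to E.
      At E: go left to J.
        J is a leaf — visit J.
      At E: no right child.
      Visit E.
    Visit R.
  Visit Z.
Visit V.
Full post-order sequence: Q, Y, F, G, U, T, L, J, E, R, Z, V.

7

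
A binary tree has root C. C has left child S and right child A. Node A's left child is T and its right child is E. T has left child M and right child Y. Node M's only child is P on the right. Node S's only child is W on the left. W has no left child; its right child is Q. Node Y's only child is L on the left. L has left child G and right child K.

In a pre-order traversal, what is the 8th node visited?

Pre-order visits the node, then its left subtree, then its right subtree.
Visit C.
At C: go left to S.
  Visit S.
  At S: go left to W.
    Visit W.
    At W: no left child.
    At W: go right to Q.
      Q is a leaf — visit Q.
  At S: no right child.
At C: go right to A.
  Visit A.
  At A: go left to T.
    Visit T.
    At T: go left to M.
      Visit M.
      At M: no left child.
      At M: go right to P.
        P is a leaf — visit P.
    At T: go right to Y.
      Visit Y.
      At Y: go left to L.
        Visit L.
        At L: go left to G.
          G is a leaf — visit G.
        At L: go right to K.
          K is a leaf — visit K.
      At Y: no right child.
  At A: go right to E.
    E is a leaf — visit E.
Full pre-order sequence: C, S, W, Q, A, T, M, P, Y, L, G, K, E.

P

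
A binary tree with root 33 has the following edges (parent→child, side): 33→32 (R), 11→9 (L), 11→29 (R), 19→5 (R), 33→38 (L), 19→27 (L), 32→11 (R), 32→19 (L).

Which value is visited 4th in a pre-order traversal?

19

Pre-order visits the node, then its left subtree, then its right subtree.
Visit 33.
At 33: go left to 38.
  38 is a leaf — visit 38.
At 33: go right to 32.
  Visit 32.
  At 32: go left to 19.
    Visit 19.
    At 19: go left to 27.
      27 is a leaf — visit 27.
    At 19: go right to 5.
      5 is a leaf — visit 5.
  At 32: go right to 11.
    Visit 11.
    At 11: go left to 9.
      9 is a leaf — visit 9.
    At 11: go right to 29.
      29 is a leaf — visit 29.
Full pre-order sequence: 33, 38, 32, 19, 27, 5, 11, 9, 29.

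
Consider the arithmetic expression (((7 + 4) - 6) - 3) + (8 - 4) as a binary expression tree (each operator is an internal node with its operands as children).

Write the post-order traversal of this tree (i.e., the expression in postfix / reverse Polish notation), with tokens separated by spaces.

Post-order on an expression tree gives postfix notation: for each operator, emit left operand, right operand, then the operator.

7 4 + 6 - 3 - 8 4 - +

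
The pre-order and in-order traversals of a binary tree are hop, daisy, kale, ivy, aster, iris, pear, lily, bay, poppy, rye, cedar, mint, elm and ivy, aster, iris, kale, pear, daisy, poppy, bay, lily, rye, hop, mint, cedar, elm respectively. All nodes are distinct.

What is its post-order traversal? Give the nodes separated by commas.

The first element of pre-order is the root; it splits in-order into left and right subtrees.
Root hop: left subtree has 10 nodes {ivy, aster, iris, kale, pear, daisy, poppy, bay, lily, rye}, right has 3 {mint, cedar, elm}.
  Root daisy: left subtree has 5 nodes {ivy, aster, iris, kale, pear}, right has 4 {poppy, bay, lily, rye}.
    Root kale: left subtree has 3 nodes {ivy, aster, iris}, right has 1 {pear}.
      Root ivy: left subtree has 0 nodes { }, right has 2 {aster, iris}.
        Root aster: left subtree has 0 nodes { }, right has 1 {iris}.
    Root lily: left subtree has 2 nodes {poppy, bay}, right has 1 {rye}.
      Root bay: left subtree has 1 node {poppy}, right has 0 { }.
  Root cedar: left subtree has 1 node {mint}, right has 1 {elm}.

iris, aster, ivy, pear, kale, poppy, bay, rye, lily, daisy, mint, elm, cedar, hop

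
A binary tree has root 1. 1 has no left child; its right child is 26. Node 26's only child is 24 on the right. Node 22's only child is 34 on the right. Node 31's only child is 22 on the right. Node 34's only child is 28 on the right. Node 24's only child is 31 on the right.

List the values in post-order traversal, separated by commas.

Post-order visits the left subtree, then the right subtree, then the node.
At 1: no left child.
At 1: go right to 26.
  At 26: no left child.
  At 26: go right to 24.
    At 24: no left child.
    At 24: go right to 31.
      At 31: no left child.
      At 31: go right to 22.
        At 22: no left child.
        At 22: go right to 34.
          At 34: no left child.
          At 34: go right to 28.
            28 is a leaf — visit 28.
          Visit 34.
        Visit 22.
      Visit 31.
    Visit 24.
  Visit 26.
Visit 1.

28, 34, 22, 31, 24, 26, 1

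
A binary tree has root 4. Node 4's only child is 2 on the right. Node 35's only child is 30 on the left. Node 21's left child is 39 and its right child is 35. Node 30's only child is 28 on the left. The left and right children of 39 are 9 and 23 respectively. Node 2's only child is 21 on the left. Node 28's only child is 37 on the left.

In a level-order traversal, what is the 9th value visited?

28

Level-order visits nodes level by level from the root, left to right within each level.
Level 0: 4
Level 1: 2
Level 2: 21
Level 3: 39, 35
Level 4: 9, 23, 30
Level 5: 28
Level 6: 37
Full level-order sequence: 4, 2, 21, 39, 35, 9, 23, 30, 28, 37.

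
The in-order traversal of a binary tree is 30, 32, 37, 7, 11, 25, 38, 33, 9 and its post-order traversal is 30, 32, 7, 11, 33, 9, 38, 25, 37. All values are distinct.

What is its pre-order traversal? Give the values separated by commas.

37, 32, 30, 25, 11, 7, 38, 9, 33

The last element of post-order is the root; it splits in-order into left and right subtrees.
Root 37: left subtree has 2 nodes {30, 32}, right has 6 {7, 11, 25, 38, 33, 9}.
  Root 32: left subtree has 1 node {30}, right has 0 { }.
  Root 25: left subtree has 2 nodes {7, 11}, right has 3 {38, 33, 9}.
    Root 11: left subtree has 1 node {7}, right has 0 { }.
    Root 38: left subtree has 0 nodes { }, right has 2 {33, 9}.
      Root 9: left subtree has 1 node {33}, right has 0 { }.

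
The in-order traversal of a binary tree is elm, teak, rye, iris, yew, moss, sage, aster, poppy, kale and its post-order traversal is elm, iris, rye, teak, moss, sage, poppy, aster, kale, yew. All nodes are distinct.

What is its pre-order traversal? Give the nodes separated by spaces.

The last element of post-order is the root; it splits in-order into left and right subtrees.
Root yew: left subtree has 4 nodes {elm, teak, rye, iris}, right has 5 {moss, sage, aster, poppy, kale}.
  Root teak: left subtree has 1 node {elm}, right has 2 {rye, iris}.
    Root rye: left subtree has 0 nodes { }, right has 1 {iris}.
  Root kale: left subtree has 4 nodes {moss, sage, aster, poppy}, right has 0 { }.
    Root aster: left subtree has 2 nodes {moss, sage}, right has 1 {poppy}.
      Root sage: left subtree has 1 node {moss}, right has 0 { }.

yew teak elm rye iris kale aster sage moss poppy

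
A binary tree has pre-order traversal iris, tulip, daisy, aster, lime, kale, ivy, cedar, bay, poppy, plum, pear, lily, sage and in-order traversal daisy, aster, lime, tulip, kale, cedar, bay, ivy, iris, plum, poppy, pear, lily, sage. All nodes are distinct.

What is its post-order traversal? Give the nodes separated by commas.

lime, aster, daisy, bay, cedar, ivy, kale, tulip, plum, sage, lily, pear, poppy, iris

The first element of pre-order is the root; it splits in-order into left and right subtrees.
Root iris: left subtree has 8 nodes {daisy, aster, lime, tulip, kale, cedar, bay, ivy}, right has 5 {plum, poppy, pear, lily, sage}.
  Root tulip: left subtree has 3 nodes {daisy, aster, lime}, right has 4 {kale, cedar, bay, ivy}.
    Root daisy: left subtree has 0 nodes { }, right has 2 {aster, lime}.
      Root aster: left subtree has 0 nodes { }, right has 1 {lime}.
    Root kale: left subtree has 0 nodes { }, right has 3 {cedar, bay, ivy}.
      Root ivy: left subtree has 2 nodes {cedar, bay}, right has 0 { }.
        Root cedar: left subtree has 0 nodes { }, right has 1 {bay}.
  Root poppy: left subtree has 1 node {plum}, right has 3 {pear, lily, sage}.
    Root pear: left subtree has 0 nodes { }, right has 2 {lily, sage}.
      Root lily: left subtree has 0 nodes { }, right has 1 {sage}.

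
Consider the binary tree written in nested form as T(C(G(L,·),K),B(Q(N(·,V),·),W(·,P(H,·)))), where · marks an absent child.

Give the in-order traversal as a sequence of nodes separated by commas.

In-order visits the left subtree, then the node, then the right subtree.
At T: go left to C.
  At C: go left to G.
    At G: go left to L.
      L is a leaf — visit L.
    Visit G.
    At G: no right child.
  Visit C.
  At C: go right to K.
    K is a leaf — visit K.
Visit T.
At T: go right to B.
  At B: go left to Q.
    At Q: go left to N.
      At N: no left child.
      Visit N.
      At N: go right to V.
        V is a leaf — visit V.
    Visit Q.
    At Q: no right child.
  Visit B.
  At B: go right to W.
    At W: no left child.
    Visit W.
    At W: go right to P.
      At P: go left to H.
        H is a leaf — visit H.
      Visit P.
      At P: no right child.

L, G, C, K, T, N, V, Q, B, W, H, P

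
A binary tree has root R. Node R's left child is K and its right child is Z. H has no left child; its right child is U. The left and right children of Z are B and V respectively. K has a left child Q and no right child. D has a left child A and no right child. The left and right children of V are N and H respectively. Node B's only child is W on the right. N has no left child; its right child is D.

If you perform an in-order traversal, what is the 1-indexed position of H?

In-order visits the left subtree, then the node, then the right subtree.
At R: go left to K.
  At K: go left to Q.
    Q is a leaf — visit Q.
  Visit K.
  At K: no right child.
Visit R.
At R: go right to Z.
  At Z: go left to B.
    At B: no left child.
    Visit B.
    At B: go right to W.
      W is a leaf — visit W.
  Visit Z.
  At Z: go right to V.
    At V: go left to N.
      At N: no left child.
      Visit N.
      At N: go right to D.
        At D: go left to A.
          A is a leaf — visit A.
        Visit D.
        At D: no right child.
    Visit V.
    At V: go right to H.
      At H: no left child.
      Visit H.
      At H: go right to U.
        U is a leaf — visit U.
Full in-order sequence: Q, K, R, B, W, Z, N, A, D, V, H, U.

11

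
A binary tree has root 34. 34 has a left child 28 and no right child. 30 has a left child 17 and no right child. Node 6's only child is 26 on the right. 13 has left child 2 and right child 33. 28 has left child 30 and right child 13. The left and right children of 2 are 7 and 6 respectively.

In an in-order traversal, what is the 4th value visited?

7

In-order visits the left subtree, then the node, then the right subtree.
At 34: go left to 28.
  At 28: go left to 30.
    At 30: go left to 17.
      17 is a leaf — visit 17.
    Visit 30.
    At 30: no right child.
  Visit 28.
  At 28: go right to 13.
    At 13: go left to 2.
      At 2: go left to 7.
        7 is a leaf — visit 7.
      Visit 2.
      At 2: go right to 6.
        At 6: no left child.
        Visit 6.
        At 6: go right to 26.
          26 is a leaf — visit 26.
    Visit 13.
    At 13: go right to 33.
      33 is a leaf — visit 33.
Visit 34.
At 34: no right child.
Full in-order sequence: 17, 30, 28, 7, 2, 6, 26, 13, 33, 34.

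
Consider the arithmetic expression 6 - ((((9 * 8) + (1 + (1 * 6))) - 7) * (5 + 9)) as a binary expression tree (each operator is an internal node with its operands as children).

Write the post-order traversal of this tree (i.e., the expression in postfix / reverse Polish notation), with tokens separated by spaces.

Post-order on an expression tree gives postfix notation: for each operator, emit left operand, right operand, then the operator.

6 9 8 * 1 1 6 * + + 7 - 5 9 + * -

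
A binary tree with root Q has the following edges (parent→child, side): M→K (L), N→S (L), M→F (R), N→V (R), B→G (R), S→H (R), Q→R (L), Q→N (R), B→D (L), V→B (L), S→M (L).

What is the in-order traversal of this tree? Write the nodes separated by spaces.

In-order visits the left subtree, then the node, then the right subtree.
At Q: go left to R.
  R is a leaf — visit R.
Visit Q.
At Q: go right to N.
  At N: go left to S.
    At S: go left to M.
      At M: go left to K.
        K is a leaf — visit K.
      Visit M.
      At M: go right to F.
        F is a leaf — visit F.
    Visit S.
    At S: go right to H.
      H is a leaf — visit H.
  Visit N.
  At N: go right to V.
    At V: go left to B.
      At B: go left to D.
        D is a leaf — visit D.
      Visit B.
      At B: go right to G.
        G is a leaf — visit G.
    Visit V.
    At V: no right child.

R Q K M F S H N D B G V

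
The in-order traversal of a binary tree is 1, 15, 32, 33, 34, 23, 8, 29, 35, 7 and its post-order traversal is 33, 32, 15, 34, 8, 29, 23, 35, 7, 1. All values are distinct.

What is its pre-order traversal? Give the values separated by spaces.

1 7 35 23 34 15 32 33 29 8

The last element of post-order is the root; it splits in-order into left and right subtrees.
Root 1: left subtree has 0 nodes { }, right has 9 {15, 32, 33, 34, 23, 8, 29, 35, 7}.
  Root 7: left subtree has 8 nodes {15, 32, 33, 34, 23, 8, 29, 35}, right has 0 { }.
    Root 35: left subtree has 7 nodes {15, 32, 33, 34, 23, 8, 29}, right has 0 { }.
      Root 23: left subtree has 4 nodes {15, 32, 33, 34}, right has 2 {8, 29}.
        Root 34: left subtree has 3 nodes {15, 32, 33}, right has 0 { }.
          Root 15: left subtree has 0 nodes { }, right has 2 {32, 33}.
            Root 32: left subtree has 0 nodes { }, right has 1 {33}.
        Root 29: left subtree has 1 node {8}, right has 0 { }.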